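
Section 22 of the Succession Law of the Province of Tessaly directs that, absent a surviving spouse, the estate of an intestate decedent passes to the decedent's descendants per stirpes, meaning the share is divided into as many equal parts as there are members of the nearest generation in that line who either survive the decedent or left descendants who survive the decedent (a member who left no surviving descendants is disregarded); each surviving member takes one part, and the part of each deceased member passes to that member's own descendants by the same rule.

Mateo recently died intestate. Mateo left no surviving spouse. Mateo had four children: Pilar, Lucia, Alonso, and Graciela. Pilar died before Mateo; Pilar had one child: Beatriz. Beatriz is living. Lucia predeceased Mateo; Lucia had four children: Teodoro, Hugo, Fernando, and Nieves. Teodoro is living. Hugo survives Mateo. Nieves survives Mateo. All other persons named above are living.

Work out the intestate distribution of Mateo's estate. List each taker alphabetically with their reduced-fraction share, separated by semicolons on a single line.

There is no surviving spouse, so the entire estate passes to Mateo's descendants per stirpes.
The estate is divided into 4 equal shares of 1/4 among Pilar, Lucia, Alonso, Graciela.
Pilar predeceased; the 1/4 allotted to Pilar's branch passes to Pilar's issue by representation.
Beatriz is the sole taker at this level and receives the full 1/4.
Lucia predeceased; the 1/4 allotted to Lucia's branch passes to Lucia's issue by representation.
The 1/4 is divided into 4 equal shares of 1/16 among Teodoro, Hugo, Fernando, Nieves.
Teodoro is living and takes 1/16.
Hugo is living and takes 1/16.
Fernando is living and takes 1/16.
Nieves is living and takes 1/16.
Alonso is living and takes 1/4.
Graciela is living and takes 1/4.

Alonso 1/4; Beatriz 1/4; Fernando 1/16; Graciela 1/4; Hugo 1/16; Nieves 1/16; Teodoro 1/16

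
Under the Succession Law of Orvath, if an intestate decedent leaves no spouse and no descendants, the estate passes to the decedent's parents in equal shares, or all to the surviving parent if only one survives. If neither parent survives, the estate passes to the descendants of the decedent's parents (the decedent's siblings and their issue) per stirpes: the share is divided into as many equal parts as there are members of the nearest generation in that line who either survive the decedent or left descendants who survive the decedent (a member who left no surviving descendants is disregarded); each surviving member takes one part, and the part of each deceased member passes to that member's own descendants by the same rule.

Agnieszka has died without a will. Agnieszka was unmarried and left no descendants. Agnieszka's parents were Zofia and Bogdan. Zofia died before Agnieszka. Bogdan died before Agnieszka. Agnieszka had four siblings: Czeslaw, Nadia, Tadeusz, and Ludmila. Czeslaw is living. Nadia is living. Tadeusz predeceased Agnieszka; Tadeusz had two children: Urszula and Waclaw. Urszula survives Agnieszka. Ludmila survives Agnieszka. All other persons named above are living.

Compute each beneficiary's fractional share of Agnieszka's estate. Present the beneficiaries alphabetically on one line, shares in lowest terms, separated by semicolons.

Czeslaw 1/4; Ludmila 1/4; Nadia 1/4; Urszula 1/8; Waclaw 1/8

Neither parent survives and there are no descendants, so the estate passes to Agnieszka's siblings and their issue per stirpes.
The estate is divided into 4 equal shares of 1/4 among Czeslaw, Nadia, Tadeusz, Ludmila.
Czeslaw is living and takes 1/4.
Nadia is living and takes 1/4.
Tadeusz predeceased; the 1/4 allotted to Tadeusz's branch passes to Tadeusz's issue by representation.
The 1/4 is divided into 2 equal shares of 1/8 among Urszula, Waclaw.
Urszula is living and takes 1/8.
Waclaw is living and takes 1/8.
Ludmila is living and takes 1/4.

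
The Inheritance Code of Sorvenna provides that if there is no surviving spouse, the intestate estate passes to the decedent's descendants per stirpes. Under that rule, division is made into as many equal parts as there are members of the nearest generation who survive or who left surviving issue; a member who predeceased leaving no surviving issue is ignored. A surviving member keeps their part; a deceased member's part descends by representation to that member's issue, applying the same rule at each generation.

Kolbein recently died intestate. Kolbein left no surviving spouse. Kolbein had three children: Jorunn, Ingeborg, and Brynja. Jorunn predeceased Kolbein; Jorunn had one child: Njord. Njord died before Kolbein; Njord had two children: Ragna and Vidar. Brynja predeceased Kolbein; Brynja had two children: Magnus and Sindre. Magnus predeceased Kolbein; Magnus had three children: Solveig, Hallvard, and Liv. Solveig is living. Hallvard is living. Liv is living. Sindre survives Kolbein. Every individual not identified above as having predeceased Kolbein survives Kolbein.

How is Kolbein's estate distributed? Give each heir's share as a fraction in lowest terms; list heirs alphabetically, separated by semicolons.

Hallvard 1/18; Ingeborg 1/3; Liv 1/18; Ragna 1/6; Sindre 1/6; Solveig 1/18; Vidar 1/6

There is no surviving spouse, so the entire estate passes to Kolbein's descendants per stirpes.
The estate is divided into 3 equal shares of 1/3 among Jorunn, Ingeborg, Brynja.
Jorunn predeceased; the 1/3 allotted to Jorunn's branch passes to Jorunn's issue by representation.
Njord's line is the sole branch at this level, so the full 1/3 passes to Njord's issue by representation.
The 1/3 is divided into 2 equal shares of 1/6 among Ragna, Vidar.
Ragna is living and takes 1/6.
Vidar is living and takes 1/6.
Ingeborg is living and takes 1/3.
Brynja predeceased; the 1/3 allotted to Brynja's branch passes to Brynja's issue by representation.
The 1/3 is divided into 2 equal shares of 1/6 among Magnus, Sindre.
Magnus predeceased; the 1/6 allotted to Magnus's branch passes to Magnus's issue by representation.
The 1/6 is divided into 3 equal shares of 1/18 among Solveig, Hallvard, Liv.
Solveig is living and takes 1/18.
Hallvard is living and takes 1/18.
Liv is living and takes 1/18.
Sindre is living and takes 1/6.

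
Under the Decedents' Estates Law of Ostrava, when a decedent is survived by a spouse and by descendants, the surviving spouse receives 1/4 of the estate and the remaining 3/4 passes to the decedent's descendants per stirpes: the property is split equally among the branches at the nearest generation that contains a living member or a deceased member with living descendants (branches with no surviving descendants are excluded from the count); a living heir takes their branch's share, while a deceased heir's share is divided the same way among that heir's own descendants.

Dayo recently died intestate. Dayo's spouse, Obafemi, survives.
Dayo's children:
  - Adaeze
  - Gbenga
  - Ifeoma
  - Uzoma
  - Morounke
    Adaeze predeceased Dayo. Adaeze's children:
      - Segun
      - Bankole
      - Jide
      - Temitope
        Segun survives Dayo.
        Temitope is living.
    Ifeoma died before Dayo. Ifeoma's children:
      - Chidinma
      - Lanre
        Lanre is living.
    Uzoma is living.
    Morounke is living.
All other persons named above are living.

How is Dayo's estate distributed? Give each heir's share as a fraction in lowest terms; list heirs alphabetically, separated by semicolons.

Obafemi, as surviving spouse, takes 1/4.
The remaining 3/4 passes to Dayo's descendants per stirpes.
The 3/4 is divided into 5 equal shares of 3/20 among Adaeze, Gbenga, Ifeoma, Uzoma, Morounke.
Adaeze predeceased; the 3/20 allotted to Adaeze's branch passes to Adaeze's issue by representation.
The 3/20 is divided into 4 equal shares of 3/80 among Segun, Bankole, Jide, Temitope.
Segun is living and takes 3/80.
Bankole is living and takes 3/80.
Jide is living and takes 3/80.
Temitope is living and takes 3/80.
Gbenga is living and takes 3/20.
Ifeoma predeceased; the 3/20 allotted to Ifeoma's branch passes to Ifeoma's issue by representation.
The 3/20 is divided into 2 equal shares of 3/40 among Chidinma, Lanre.
Chidinma is living and takes 3/40.
Lanre is living and takes 3/40.
Uzoma is living and takes 3/20.
Morounke is living and takes 3/20.

Bankole 3/80; Chidinma 3/40; Gbenga 3/20; Jide 3/80; Lanre 3/40; Morounke 3/20; Obafemi 1/4; Segun 3/80; Temitope 3/80; Uzoma 3/20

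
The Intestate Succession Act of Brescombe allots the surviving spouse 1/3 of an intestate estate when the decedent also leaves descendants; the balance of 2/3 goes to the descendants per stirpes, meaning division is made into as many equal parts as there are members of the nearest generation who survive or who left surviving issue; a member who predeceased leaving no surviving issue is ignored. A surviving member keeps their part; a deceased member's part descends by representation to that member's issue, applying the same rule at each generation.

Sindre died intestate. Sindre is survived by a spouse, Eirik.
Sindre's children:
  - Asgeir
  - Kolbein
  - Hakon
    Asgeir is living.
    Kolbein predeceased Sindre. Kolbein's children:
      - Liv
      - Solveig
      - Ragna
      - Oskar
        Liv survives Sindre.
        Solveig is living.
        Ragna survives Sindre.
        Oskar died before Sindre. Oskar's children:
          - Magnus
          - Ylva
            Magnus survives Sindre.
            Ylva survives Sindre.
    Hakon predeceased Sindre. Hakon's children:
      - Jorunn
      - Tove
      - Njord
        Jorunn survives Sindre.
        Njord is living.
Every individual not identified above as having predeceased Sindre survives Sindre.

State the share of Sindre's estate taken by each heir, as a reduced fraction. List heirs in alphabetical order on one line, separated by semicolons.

Eirik, as surviving spouse, takes 1/3.
The remaining 2/3 passes to Sindre's descendants per stirpes.
The 2/3 is divided into 3 equal shares of 2/9 among Asgeir, Kolbein, Hakon.
Asgeir is living and takes 2/9.
Kolbein predeceased; the 2/9 allotted to Kolbein's branch passes to Kolbein's issue by representation.
The 2/9 is divided into 4 equal shares of 1/18 among Liv, Solveig, Ragna, Oskar.
Liv is living and takes 1/18.
Solveig is living and takes 1/18.
Ragna is living and takes 1/18.
Oskar predeceased; the 1/18 allotted to Oskar's branch passes to Oskar's issue by representation.
The 1/18 is divided into 2 equal shares of 1/36 among Magnus, Ylva.
Magnus is living and takes 1/36.
Ylva is living and takes 1/36.
Hakon predeceased; the 2/9 allotted to Hakon's branch passes to Hakon's issue by representation.
The 2/9 is divided into 3 equal shares of 2/27 among Jorunn, Tove, Njord.
Jorunn is living and takes 2/27.
Tove is living and takes 2/27.
Njord is living and takes 2/27.

Asgeir 2/9; Eirik 1/3; Jorunn 2/27; Liv 1/18; Magnus 1/36; Njord 2/27; Ragna 1/18; Solveig 1/18; Tove 2/27; Ylva 1/36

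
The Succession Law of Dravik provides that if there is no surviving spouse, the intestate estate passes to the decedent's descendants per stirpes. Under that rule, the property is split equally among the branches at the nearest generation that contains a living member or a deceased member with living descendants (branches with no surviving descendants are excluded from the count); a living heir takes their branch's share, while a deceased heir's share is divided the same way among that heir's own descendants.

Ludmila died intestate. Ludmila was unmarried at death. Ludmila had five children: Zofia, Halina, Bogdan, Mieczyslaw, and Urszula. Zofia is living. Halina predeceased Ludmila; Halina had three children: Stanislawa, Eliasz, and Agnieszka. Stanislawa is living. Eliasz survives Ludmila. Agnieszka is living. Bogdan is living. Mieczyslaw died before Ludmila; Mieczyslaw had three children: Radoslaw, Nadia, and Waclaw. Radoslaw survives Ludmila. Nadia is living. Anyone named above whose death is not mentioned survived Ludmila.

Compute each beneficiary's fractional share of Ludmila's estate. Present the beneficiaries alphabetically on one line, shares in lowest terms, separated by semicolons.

There is no surviving spouse, so the entire estate passes to Ludmila's descendants per stirpes.
The estate is divided into 5 equal shares of 1/5 among Zofia, Halina, Bogdan, Mieczyslaw, Urszula.
Zofia is living and takes 1/5.
Halina predeceased; the 1/5 allotted to Halina's branch passes to Halina's issue by representation.
The 1/5 is divided into 3 equal shares of 1/15 among Stanislawa, Eliasz, Agnieszka.
Stanislawa is living and takes 1/15.
Eliasz is living and takes 1/15.
Agnieszka is living and takes 1/15.
Bogdan is living and takes 1/5.
Mieczyslaw predeceased; the 1/5 allotted to Mieczyslaw's branch passes to Mieczyslaw's issue by representation.
The 1/5 is divided into 3 equal shares of 1/15 among Radoslaw, Nadia, Waclaw.
Radoslaw is living and takes 1/15.
Nadia is living and takes 1/15.
Waclaw is living and takes 1/15.
Urszula is living and takes 1/5.

Agnieszka 1/15; Bogdan 1/5; Eliasz 1/15; Nadia 1/15; Radoslaw 1/15; Stanislawa 1/15; Urszula 1/5; Waclaw 1/15; Zofia 1/5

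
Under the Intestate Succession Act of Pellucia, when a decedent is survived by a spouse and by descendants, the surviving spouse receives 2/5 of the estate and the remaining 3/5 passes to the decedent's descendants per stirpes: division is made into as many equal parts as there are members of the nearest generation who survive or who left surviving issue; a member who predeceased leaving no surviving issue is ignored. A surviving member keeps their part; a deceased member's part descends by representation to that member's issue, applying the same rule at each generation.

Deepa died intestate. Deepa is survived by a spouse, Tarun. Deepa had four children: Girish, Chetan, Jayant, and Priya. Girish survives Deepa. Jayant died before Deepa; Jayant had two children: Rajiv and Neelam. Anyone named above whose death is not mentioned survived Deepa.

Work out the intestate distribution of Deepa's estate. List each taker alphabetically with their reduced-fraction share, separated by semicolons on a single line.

Tarun, as surviving spouse, takes 2/5.
The remaining 3/5 passes to Deepa's descendants per stirpes.
The 3/5 is divided into 4 equal shares of 3/20 among Girish, Chetan, Jayant, Priya.
Girish is living and takes 3/20.
Chetan is living and takes 3/20.
Jayant predeceased; the 3/20 allotted to Jayant's branch passes to Jayant's issue by representation.
The 3/20 is divided into 2 equal shares of 3/40 among Rajiv, Neelam.
Rajiv is living and takes 3/40.
Neelam is living and takes 3/40.
Priya is living and takes 3/20.

Chetan 3/20; Girish 3/20; Neelam 3/40; Priya 3/20; Rajiv 3/40; Tarun 2/5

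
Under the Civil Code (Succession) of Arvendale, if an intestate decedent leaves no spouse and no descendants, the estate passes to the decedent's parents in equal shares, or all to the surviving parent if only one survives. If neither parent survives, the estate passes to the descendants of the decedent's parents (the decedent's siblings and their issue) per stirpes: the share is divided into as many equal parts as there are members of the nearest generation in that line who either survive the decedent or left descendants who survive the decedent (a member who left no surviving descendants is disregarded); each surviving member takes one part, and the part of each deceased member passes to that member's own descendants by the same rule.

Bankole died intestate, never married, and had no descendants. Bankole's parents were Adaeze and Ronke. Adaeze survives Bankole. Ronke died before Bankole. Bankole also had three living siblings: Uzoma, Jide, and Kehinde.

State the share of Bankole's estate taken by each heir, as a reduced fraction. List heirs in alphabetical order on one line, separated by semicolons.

Only one parent, Adaeze, survives, so Adaeze takes the entire estate. The siblings take nothing because a surviving parent has priority.

Adaeze 1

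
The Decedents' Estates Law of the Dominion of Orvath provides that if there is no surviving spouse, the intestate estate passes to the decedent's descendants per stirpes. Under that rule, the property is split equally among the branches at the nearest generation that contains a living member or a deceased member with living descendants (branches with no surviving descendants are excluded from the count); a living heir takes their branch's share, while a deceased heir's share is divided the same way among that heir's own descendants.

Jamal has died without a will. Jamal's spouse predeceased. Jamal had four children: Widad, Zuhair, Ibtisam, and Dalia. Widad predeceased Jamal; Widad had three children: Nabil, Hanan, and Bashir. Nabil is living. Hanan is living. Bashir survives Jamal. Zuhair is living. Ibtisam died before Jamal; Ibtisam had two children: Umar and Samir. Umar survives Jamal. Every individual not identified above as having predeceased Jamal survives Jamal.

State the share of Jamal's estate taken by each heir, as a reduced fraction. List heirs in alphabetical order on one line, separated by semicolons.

There is no surviving spouse, so the entire estate passes to Jamal's descendants per stirpes.
The estate is divided into 4 equal shares of 1/4 among Widad, Zuhair, Ibtisam, Dalia.
Widad predeceased; the 1/4 allotted to Widad's branch passes to Widad's issue by representation.
The 1/4 is divided into 3 equal shares of 1/12 among Nabil, Hanan, Bashir.
Nabil is living and takes 1/12.
Hanan is living and takes 1/12.
Bashir is living and takes 1/12.
Zuhair is living and takes 1/4.
Ibtisam predeceased; the 1/4 allotted to Ibtisam's branch passes to Ibtisam's issue by representation.
The 1/4 is divided into 2 equal shares of 1/8 among Umar, Samir.
Umar is living and takes 1/8.
Samir is living and takes 1/8.
Dalia is living and takes 1/4.

Bashir 1/12; Dalia 1/4; Hanan 1/12; Nabil 1/12; Samir 1/8; Umar 1/8; Zuhair 1/4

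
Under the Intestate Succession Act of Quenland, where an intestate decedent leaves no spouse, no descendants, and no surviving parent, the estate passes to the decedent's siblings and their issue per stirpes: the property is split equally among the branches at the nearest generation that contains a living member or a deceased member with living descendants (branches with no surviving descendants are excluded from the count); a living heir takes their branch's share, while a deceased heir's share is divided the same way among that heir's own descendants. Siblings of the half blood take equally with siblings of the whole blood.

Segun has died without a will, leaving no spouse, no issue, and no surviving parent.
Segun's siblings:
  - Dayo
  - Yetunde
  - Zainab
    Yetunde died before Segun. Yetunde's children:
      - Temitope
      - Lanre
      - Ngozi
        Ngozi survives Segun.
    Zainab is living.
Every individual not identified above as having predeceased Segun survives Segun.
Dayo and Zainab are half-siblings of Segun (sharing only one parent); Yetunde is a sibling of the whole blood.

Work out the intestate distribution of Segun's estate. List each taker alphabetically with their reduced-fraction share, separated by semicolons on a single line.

Dayo 1/3; Lanre 1/9; Ngozi 1/9; Temitope 1/9; Zainab 1/3

No spouse, descendants, or parent survives, so the estate passes to Segun's siblings per stirpes.
Half-blood and whole-blood siblings take equally under the stated rule.
The estate is divided into 3 equal shares of 1/3 among Dayo, Yetunde, Zainab.
Dayo is living and takes 1/3.
Yetunde predeceased; the 1/3 allotted to Yetunde's branch passes to Yetunde's issue by representation.
The 1/3 is divided into 3 equal shares of 1/9 among Temitope, Lanre, Ngozi.
Temitope is living and takes 1/9.
Lanre is living and takes 1/9.
Ngozi is living and takes 1/9.
Zainab is living and takes 1/3.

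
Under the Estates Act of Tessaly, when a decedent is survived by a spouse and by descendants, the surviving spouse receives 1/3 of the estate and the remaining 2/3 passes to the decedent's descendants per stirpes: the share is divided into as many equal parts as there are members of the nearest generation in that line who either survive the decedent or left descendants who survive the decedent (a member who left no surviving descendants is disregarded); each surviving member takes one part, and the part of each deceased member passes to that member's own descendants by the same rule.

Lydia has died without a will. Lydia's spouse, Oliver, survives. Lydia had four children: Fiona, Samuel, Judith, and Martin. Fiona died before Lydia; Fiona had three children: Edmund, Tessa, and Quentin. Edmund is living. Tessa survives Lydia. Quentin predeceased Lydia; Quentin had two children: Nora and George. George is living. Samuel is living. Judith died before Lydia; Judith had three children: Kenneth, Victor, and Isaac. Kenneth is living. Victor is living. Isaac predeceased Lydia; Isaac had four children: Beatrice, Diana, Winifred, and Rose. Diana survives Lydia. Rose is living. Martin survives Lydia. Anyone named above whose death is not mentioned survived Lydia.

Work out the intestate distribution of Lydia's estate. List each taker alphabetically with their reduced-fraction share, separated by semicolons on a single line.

Oliver, as surviving spouse, takes 1/3.
The remaining 2/3 passes to Lydia's descendants per stirpes.
The 2/3 is divided into 4 equal shares of 1/6 among Fiona, Samuel, Judith, Martin.
Fiona predeceased; the 1/6 allotted to Fiona's branch passes to Fiona's issue by representation.
The 1/6 is divided into 3 equal shares of 1/18 among Edmund, Tessa, Quentin.
Edmund is living and takes 1/18.
Tessa is living and takes 1/18.
Quentin predeceased; the 1/18 allotted to Quentin's branch passes to Quentin's issue by representation.
The 1/18 is divided into 2 equal shares of 1/36 among Nora, George.
Nora is living and takes 1/36.
George is living and takes 1/36.
Samuel is living and takes 1/6.
Judith predeceased; the 1/6 allotted to Judith's branch passes to Judith's issue by representation.
The 1/6 is divided into 3 equal shares of 1/18 among Kenneth, Victor, Isaac.
Kenneth is living and takes 1/18.
Victor is living and takes 1/18.
Isaac predeceased; the 1/18 allotted to Isaac's branch passes to Isaac's issue by representation.
The 1/18 is divided into 4 equal shares of 1/72 among Beatrice, Diana, Winifred, Rose.
Beatrice is living and takes 1/72.
Diana is living and takes 1/72.
Winifred is living and takes 1/72.
Rose is living and takes 1/72.
Martin is living and takes 1/6.

Beatrice 1/72; Diana 1/72; Edmund 1/18; George 1/36; Kenneth 1/18; Martin 1/6; Nora 1/36; Oliver 1/3; Rose 1/72; Samuel 1/6; Tessa 1/18; Victor 1/18; Winifred 1/72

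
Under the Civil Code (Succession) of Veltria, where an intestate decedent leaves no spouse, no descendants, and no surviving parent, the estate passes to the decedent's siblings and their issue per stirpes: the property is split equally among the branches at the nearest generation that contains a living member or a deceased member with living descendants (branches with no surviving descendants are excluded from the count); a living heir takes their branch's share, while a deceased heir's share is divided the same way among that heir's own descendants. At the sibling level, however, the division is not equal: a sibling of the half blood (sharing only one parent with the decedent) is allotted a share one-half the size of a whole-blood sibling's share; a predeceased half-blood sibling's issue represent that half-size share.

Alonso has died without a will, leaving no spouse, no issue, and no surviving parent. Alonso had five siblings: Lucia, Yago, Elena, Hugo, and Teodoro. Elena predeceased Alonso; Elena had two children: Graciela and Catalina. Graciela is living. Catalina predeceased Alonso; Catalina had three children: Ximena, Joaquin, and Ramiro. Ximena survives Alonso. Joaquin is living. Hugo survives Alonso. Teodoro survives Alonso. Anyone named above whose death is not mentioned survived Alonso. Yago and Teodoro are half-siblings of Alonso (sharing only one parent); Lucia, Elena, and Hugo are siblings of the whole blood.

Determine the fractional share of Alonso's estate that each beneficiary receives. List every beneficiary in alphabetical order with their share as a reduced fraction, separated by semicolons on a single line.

No spouse, descendants, or parent survives, so the estate passes to Alonso's siblings per stirpes.
Half-blood siblings count for one-half the weight of whole-blood siblings at the initial division.
Dividing 1 in proportion to weights (total weight 4): Lucia (weight 1) → 1/4; Yago (weight 1/2) → 1/8; Elena (weight 1) → 1/4; Hugo (weight 1) → 1/4; Teodoro (weight 1/2) → 1/8.
Lucia is living and takes 1/4.
Yago is living and takes 1/8.
Elena predeceased; the 1/4 allotted to Elena's branch passes to Elena's issue by representation.
The 1/4 is divided into 2 equal shares of 1/8 among Graciela, Catalina.
Graciela is living and takes 1/8.
Catalina predeceased; the 1/8 allotted to Catalina's branch passes to Catalina's issue by representation.
The 1/8 is divided into 3 equal shares of 1/24 among Ximena, Joaquin, Ramiro.
Ximena is living and takes 1/24.
Joaquin is living and takes 1/24.
Ramiro is living and takes 1/24.
Hugo is living and takes 1/4.
Teodoro is living and takes 1/8.

Graciela 1/8; Hugo 1/4; Joaquin 1/24; Lucia 1/4; Ramiro 1/24; Teodoro 1/8; Ximena 1/24; Yago 1/8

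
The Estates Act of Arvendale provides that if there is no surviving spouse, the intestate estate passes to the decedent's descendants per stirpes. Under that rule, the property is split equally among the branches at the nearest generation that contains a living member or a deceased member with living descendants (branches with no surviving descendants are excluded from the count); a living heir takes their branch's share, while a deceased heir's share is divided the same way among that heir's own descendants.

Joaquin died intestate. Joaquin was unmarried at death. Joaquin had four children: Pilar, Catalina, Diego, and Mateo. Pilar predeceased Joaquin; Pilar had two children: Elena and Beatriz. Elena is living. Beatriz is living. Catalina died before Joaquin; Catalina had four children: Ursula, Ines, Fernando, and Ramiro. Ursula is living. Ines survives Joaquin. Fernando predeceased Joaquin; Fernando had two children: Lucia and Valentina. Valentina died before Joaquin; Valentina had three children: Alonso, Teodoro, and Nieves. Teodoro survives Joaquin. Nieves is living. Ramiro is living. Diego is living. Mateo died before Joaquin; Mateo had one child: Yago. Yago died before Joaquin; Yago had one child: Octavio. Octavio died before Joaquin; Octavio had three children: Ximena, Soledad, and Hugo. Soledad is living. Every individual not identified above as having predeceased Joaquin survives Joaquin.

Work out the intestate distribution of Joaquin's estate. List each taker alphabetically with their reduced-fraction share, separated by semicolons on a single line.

There is no surviving spouse, so the entire estate passes to Joaquin's descendants per stirpes.
The estate is divided into 4 equal shares of 1/4 among Pilar, Catalina, Diego, Mateo.
Pilar predeceased; the 1/4 allotted to Pilar's branch passes to Pilar's issue by representation.
The 1/4 is divided into 2 equal shares of 1/8 among Elena, Beatriz.
Elena is living and takes 1/8.
Beatriz is living and takes 1/8.
Catalina predeceased; the 1/4 allotted to Catalina's branch passes to Catalina's issue by representation.
The 1/4 is divided into 4 equal shares of 1/16 among Ursula, Ines, Fernando, Ramiro.
Ursula is living and takes 1/16.
Ines is living and takes 1/16.
Fernando predeceased; the 1/16 allotted to Fernando's branch passes to Fernando's issue by representation.
The 1/16 is divided into 2 equal shares of 1/32 among Lucia, Valentina.
Lucia is living and takes 1/32.
Valentina predeceased; the 1/32 allotted to Valentina's branch passes to Valentina's issue by representation.
The 1/32 is divided into 3 equal shares of 1/96 among Alonso, Teodoro, Nieves.
Alonso is living and takes 1/96.
Teodoro is living and takes 1/96.
Nieves is living and takes 1/96.
Ramiro is living and takes 1/16.
Diego is living and takes 1/4.
Mateo predeceased; the 1/4 allotted to Mateo's branch passes to Mateo's issue by representation.
Yago's line is the sole branch at this level, so the full 1/4 passes to Yago's issue by representation.
Octavio's line is the sole branch at this level, so the full 1/4 passes to Octavio's issue by representation.
The 1/4 is divided into 3 equal shares of 1/12 among Ximena, Soledad, Hugo.
Ximena is living and takes 1/12.
Soledad is living and takes 1/12.
Hugo is living and takes 1/12.

Alonso 1/96; Beatriz 1/8; Diego 1/4; Elena 1/8; Hugo 1/12; Ines 1/16; Lucia 1/32; Nieves 1/96; Ramiro 1/16; Soledad 1/12; Teodoro 1/96; Ursula 1/16; Ximena 1/12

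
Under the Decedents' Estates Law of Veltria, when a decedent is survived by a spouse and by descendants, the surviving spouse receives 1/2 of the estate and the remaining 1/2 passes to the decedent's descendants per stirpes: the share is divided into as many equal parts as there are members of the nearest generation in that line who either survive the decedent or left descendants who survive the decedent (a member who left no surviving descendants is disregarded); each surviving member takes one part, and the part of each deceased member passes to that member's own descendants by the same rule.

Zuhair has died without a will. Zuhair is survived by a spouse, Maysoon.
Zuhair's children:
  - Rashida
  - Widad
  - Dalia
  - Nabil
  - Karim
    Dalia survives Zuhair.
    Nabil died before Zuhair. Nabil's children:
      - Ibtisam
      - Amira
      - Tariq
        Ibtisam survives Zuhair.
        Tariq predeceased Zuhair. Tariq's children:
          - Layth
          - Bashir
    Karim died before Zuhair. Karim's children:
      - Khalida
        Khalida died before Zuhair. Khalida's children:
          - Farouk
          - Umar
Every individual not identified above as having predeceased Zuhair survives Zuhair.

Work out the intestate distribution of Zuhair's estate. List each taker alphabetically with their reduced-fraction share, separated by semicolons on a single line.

Maysoon, as surviving spouse, takes 1/2.
The remaining 1/2 passes to Zuhair's descendants per stirpes.
The 1/2 is divided into 5 equal shares of 1/10 among Rashida, Widad, Dalia, Nabil, Karim.
Rashida is living and takes 1/10.
Widad is living and takes 1/10.
Dalia is living and takes 1/10.
Nabil predeceased; the 1/10 allotted to Nabil's branch passes to Nabil's issue by representation.
The 1/10 is divided into 3 equal shares of 1/30 among Ibtisam, Amira, Tariq.
Ibtisam is living and takes 1/30.
Amira is living and takes 1/30.
Tariq predeceased; the 1/30 allotted to Tariq's branch passes to Tariq's issue by representation.
The 1/30 is divided into 2 equal shares of 1/60 among Layth, Bashir.
Layth is living and takes 1/60.
Bashir is living and takes 1/60.
Karim predeceased; the 1/10 allotted to Karim's branch passes to Karim's issue by representation.
Khalida's line is the sole branch at this level, so the full 1/10 passes to Khalida's issue by representation.
The 1/10 is divided into 2 equal shares of 1/20 among Farouk, Umar.
Farouk is living and takes 1/20.
Umar is living and takes 1/20.

Amira 1/30; Bashir 1/60; Dalia 1/10; Farouk 1/20; Ibtisam 1/30; Layth 1/60; Maysoon 1/2; Rashida 1/10; Umar 1/20; Widad 1/10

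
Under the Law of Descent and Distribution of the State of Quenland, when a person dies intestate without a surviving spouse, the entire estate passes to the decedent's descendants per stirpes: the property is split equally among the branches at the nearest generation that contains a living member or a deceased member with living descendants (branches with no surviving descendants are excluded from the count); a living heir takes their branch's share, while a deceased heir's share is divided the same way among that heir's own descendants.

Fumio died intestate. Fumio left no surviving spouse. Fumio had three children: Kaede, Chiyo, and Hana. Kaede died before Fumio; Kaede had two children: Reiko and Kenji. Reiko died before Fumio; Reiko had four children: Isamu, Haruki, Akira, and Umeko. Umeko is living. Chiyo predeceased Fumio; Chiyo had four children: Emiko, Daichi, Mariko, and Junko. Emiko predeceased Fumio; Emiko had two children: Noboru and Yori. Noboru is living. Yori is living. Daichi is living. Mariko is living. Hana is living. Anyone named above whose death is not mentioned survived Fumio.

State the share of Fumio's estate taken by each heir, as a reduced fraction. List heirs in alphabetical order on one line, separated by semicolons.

There is no surviving spouse, so the entire estate passes to Fumio's descendants per stirpes.
The estate is divided into 3 equal shares of 1/3 among Kaede, Chiyo, Hana.
Kaede predeceased; the 1/3 allotted to Kaede's branch passes to Kaede's issue by representation.
The 1/3 is divided into 2 equal shares of 1/6 among Reiko, Kenji.
Reiko predeceased; the 1/6 allotted to Reiko's branch passes to Reiko's issue by representation.
The 1/6 is divided into 4 equal shares of 1/24 among Isamu, Haruki, Akira, Umeko.
Isamu is living and takes 1/24.
Haruki is living and takes 1/24.
Akira is living and takes 1/24.
Umeko is living and takes 1/24.
Kenji is living and takes 1/6.
Chiyo predeceased; the 1/3 allotted to Chiyo's branch passes to Chiyo's issue by representation.
The 1/3 is divided into 4 equal shares of 1/12 among Emiko, Daichi, Mariko, Junko.
Emiko predeceased; the 1/12 allotted to Emiko's branch passes to Emiko's issue by representation.
The 1/12 is divided into 2 equal shares of 1/24 among Noboru, Yori.
Noboru is living and takes 1/24.
Yori is living and takes 1/24.
Daichi is living and takes 1/12.
Mariko is living and takes 1/12.
Junko is living and takes 1/12.
Hana is living and takes 1/3.

Akira 1/24; Daichi 1/12; Hana 1/3; Haruki 1/24; Isamu 1/24; Junko 1/12; Kenji 1/6; Mariko 1/12; Noboru 1/24; Umeko 1/24; Yori 1/24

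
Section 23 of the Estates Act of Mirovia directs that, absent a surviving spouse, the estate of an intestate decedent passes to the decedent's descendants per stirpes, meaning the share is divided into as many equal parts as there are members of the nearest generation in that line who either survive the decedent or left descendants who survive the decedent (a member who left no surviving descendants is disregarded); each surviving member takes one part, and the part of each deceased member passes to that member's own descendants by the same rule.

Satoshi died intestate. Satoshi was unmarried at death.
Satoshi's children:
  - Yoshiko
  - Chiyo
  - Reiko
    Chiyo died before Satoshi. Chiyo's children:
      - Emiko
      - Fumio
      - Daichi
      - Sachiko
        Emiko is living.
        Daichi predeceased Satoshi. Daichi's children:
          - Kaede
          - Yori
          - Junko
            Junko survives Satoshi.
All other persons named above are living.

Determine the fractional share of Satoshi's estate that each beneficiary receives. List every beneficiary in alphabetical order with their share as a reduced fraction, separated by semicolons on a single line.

There is no surviving spouse, so the entire estate passes to Satoshi's descendants per stirpes.
The estate is divided into 3 equal shares of 1/3 among Yoshiko, Chiyo, Reiko.
Yoshiko is living and takes 1/3.
Chiyo predeceased; the 1/3 allotted to Chiyo's branch passes to Chiyo's issue by representation.
The 1/3 is divided into 4 equal shares of 1/12 among Emiko, Fumio, Daichi, Sachiko.
Emiko is living and takes 1/12.
Fumio is living and takes 1/12.
Daichi predeceased; the 1/12 allotted to Daichi's branch passes to Daichi's issue by representation.
The 1/12 is divided into 3 equal shares of 1/36 among Kaede, Yori, Junko.
Kaede is living and takes 1/36.
Yori is living and takes 1/36.
Junko is living and takes 1/36.
Sachiko is living and takes 1/12.
Reiko is living and takes 1/3.

Emiko 1/12; Fumio 1/12; Junko 1/36; Kaede 1/36; Reiko 1/3; Sachiko 1/12; Yori 1/36; Yoshiko 1/3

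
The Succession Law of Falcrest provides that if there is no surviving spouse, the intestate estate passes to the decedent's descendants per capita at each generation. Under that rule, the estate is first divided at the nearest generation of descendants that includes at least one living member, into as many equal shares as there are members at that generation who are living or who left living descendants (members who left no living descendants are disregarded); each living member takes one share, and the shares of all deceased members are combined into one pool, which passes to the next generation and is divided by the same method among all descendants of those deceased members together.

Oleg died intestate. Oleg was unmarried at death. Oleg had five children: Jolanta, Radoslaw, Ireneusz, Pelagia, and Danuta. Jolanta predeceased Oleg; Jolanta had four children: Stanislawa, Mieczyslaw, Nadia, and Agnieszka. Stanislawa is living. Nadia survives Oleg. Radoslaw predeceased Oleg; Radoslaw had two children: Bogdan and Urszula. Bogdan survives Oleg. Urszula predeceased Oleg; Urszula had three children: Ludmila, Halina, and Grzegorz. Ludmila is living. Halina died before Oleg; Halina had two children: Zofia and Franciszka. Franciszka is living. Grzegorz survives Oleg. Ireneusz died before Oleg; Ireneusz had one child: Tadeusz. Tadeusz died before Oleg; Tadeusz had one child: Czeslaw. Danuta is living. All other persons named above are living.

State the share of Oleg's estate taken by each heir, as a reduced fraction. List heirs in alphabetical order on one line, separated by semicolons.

Agnieszka 3/35; Bogdan 3/35; Czeslaw 3/70; Danuta 1/5; Franciszka 3/140; Grzegorz 3/70; Ludmila 3/70; Mieczyslaw 3/35; Nadia 3/35; Pelagia 1/5; Stanislawa 3/35; Zofia 3/140

There is no surviving spouse, so the entire estate passes to Oleg's descendants per capita at each generation.
At generation 1 (Jolanta, Radoslaw, Ireneusz, Pelagia, Danuta) there are 5 shares of (1)/5 = 1/5 each.
Living: Pelagia and Danuta — each takes 1/5.
Deceased: Jolanta, Radoslaw, and Ireneusz. Their combined 3/5 is pooled and carried to generation 2.
At generation 2 (Stanislawa, Mieczyslaw, Nadia, Agnieszka, Bogdan, Urszula, Tadeusz) there are 7 shares of (3/5)/7 = 3/35 each.
Living: Stanislawa, Mieczyslaw, Nadia, Agnieszka, and Bogdan — each takes 3/35.
Deceased: Urszula and Tadeusz. Their combined 6/35 is pooled and carried to generation 3.
At generation 3 (Ludmila, Halina, Grzegorz, Czeslaw) there are 4 shares of (6/35)/4 = 3/70 each.
Living: Ludmila, Grzegorz, and Czeslaw — each takes 3/70.
Deceased: Halina. That 3/70 share is carried to generation 4.
At generation 4 (Zofia, Franciszka) there are 2 shares of (3/70)/2 = 3/140 each.
Living: Zofia and Franciszka — each takes 3/140.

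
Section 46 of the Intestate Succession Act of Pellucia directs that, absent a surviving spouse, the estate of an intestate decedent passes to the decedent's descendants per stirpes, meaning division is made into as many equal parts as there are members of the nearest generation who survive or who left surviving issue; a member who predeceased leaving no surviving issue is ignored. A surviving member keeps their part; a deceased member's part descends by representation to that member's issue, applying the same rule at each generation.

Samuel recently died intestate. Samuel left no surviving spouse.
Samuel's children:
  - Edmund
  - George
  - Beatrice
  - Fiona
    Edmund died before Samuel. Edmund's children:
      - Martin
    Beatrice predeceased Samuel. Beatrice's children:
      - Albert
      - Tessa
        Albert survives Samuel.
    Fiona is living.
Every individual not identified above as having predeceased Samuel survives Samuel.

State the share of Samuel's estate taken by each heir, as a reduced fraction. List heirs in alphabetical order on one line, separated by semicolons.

There is no surviving spouse, so the entire estate passes to Samuel's descendants per stirpes.
The estate is divided into 4 equal shares of 1/4 among Edmund, George, Beatrice, Fiona.
Edmund predeceased; the 1/4 allotted to Edmund's branch passes to Edmund's issue by representation.
Martin is the sole taker at this level and receives the full 1/4.
George is living and takes 1/4.
Beatrice predeceased; the 1/4 allotted to Beatrice's branch passes to Beatrice's issue by representation.
The 1/4 is divided into 2 equal shares of 1/8 among Albert, Tessa.
Albert is living and takes 1/8.
Tessa is living and takes 1/8.
Fiona is living and takes 1/4.

Albert 1/8; Fiona 1/4; George 1/4; Martin 1/4; Tessa 1/8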